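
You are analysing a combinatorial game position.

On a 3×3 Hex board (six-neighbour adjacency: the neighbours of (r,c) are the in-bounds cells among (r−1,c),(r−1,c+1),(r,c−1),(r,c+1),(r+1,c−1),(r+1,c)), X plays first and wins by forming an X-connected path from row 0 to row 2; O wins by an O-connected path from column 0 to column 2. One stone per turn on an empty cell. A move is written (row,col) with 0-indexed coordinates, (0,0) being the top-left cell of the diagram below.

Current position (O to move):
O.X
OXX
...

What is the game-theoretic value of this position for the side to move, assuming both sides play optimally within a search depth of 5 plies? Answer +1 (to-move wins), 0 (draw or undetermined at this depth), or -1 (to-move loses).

value(O.X/OXX/..., O) = -1

p1 O@[O.X/OXX/...]: (0,1)[OOX/OXX/...]-1* (2,0)[O.X/OXX/O..]-1 (2,1)[O.X/OXX/.O.]-1 (2,2)[O.X/OXX/..O]-1
p2 X@[OOX/OXX/...]: (2,0)[OOX/OXX/X..]+1* (2,1)[OOX/OXX/.X.]+1 (2,2)[OOX/OXX/..X]+1
p3 O@[OOX/OXX/X..] terminal -1; root [O.X/OXX/...] d5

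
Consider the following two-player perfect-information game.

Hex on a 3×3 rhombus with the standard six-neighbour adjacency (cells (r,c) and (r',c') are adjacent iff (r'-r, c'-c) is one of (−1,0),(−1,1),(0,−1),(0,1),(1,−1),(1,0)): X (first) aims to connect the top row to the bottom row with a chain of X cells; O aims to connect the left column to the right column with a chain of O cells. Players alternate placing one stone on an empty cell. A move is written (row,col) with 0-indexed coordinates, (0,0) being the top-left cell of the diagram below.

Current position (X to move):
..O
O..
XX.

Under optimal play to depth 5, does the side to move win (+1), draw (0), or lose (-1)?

value(..O/O../XX., X) = -1

[..O/O../XX.] X move#1: (0,0):-1/X.O/O../XX.*, (0,1):-1/.XO/O../XX., (1,1):-1/..O/OX./XX., (1,2):-1/..O/O.X/XX., (2,2):-1/..O/O../XXX
[X.O/O../XX.] O move#2: (0,1):+1/XOO/O../XX.*, (1,1):+1/X.O/OO./XX., (1,2):+1/X.O/O.O/XX., (2,2):+1/X.O/O../XXO
[XOO/O../XX.] end (terminal -1, X#3); searched ..O/O../XX. to 5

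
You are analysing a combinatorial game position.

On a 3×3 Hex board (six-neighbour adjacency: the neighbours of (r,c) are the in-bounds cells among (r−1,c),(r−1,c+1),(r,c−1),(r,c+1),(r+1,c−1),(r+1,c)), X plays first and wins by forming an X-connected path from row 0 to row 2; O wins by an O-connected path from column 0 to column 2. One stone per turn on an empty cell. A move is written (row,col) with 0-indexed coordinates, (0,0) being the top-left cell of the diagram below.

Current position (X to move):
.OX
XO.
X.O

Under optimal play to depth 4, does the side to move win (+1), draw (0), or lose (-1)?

[.OX/XO./X.O] X move#1: (0,0):+1/XOX/XO./X.O*, (1,2):+1/.OX/XOX/X.O, (2,1):+1/.OX/XO./XXO
[XOX/XO./X.O] end (terminal -1, O#2); searched .OX/XO./X.O to 4

value(.OX/XO./X.O, X) = +1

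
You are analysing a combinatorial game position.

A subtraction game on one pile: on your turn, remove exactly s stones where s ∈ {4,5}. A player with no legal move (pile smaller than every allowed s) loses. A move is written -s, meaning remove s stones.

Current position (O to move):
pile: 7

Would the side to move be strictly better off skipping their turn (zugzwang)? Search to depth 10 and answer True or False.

zugzwang(7, O) = False

p1 O@[7]: -4[3]+1* -5[2]+1
p2 X@[3] terminal -1; root [7] d10
pass branch (X moves first from the same position):
  | p1 X@[7]: -4[3]+1* -5[2]+1
  | p2 O@[3] terminal -1; root [7] d10
O moving scores +1; O passing scores -1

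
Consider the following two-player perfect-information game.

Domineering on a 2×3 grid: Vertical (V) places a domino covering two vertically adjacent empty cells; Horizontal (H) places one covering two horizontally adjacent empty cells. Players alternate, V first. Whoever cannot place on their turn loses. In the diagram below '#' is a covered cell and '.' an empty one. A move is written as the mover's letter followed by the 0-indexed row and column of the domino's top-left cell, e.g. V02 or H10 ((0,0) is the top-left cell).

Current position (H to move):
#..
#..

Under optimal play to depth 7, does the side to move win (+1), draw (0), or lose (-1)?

[#../#..] H move#1: H01:+1/###/#..*, H11:+1/#../###
[###/#..] end (terminal -1, V#2); searched #../#.. to 7

value(#../#.., H) = +1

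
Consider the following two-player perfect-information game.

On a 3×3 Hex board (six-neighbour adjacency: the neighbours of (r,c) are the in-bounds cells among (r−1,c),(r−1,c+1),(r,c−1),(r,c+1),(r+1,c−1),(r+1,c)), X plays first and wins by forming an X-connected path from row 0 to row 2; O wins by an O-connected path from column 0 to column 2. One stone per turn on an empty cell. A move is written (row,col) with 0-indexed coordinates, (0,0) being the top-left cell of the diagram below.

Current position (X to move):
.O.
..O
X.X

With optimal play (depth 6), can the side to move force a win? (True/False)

X winning at [.O./..O/X.X]: False

[.O./..O/X.X] X move#1: (0,0):-1/XO./..O/X.X*, (0,2):-1/.OX/..O/X.X, (1,0):-1/.O./X.O/X.X, (1,1):-1/.O./.XO/X.X, (2,1):-1/.O./..O/XXX
[XO./..O/X.X] O move#2: (0,2):-1/XOO/..O/X.X, (1,0):+1/XO./O.O/X.X*, (1,1):-1/XO./.OO/X.X, (2,1):-1/XO./..O/XOX
[XO./O.O/X.X] X move#3: (0,2):-1/XOX/O.O/X.X*, (1,1):-1/XO./OXO/X.X, (2,1):-1/XO./O.O/XXX
[XOX/O.O/X.X] O move#4: (1,1):+1/XOX/OOO/X.X*, (2,1):-1/XOX/O.O/XOX
[XOX/OOO/X.X] end (terminal -1, X#5); searched .O./..O/X.X to 6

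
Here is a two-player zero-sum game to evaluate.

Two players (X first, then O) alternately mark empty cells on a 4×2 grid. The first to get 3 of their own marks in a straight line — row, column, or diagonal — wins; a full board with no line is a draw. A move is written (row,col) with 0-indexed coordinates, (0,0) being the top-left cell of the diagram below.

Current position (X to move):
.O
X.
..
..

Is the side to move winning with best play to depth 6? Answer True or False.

[.O/X./../..] X move#1: (0,0):+0/XO/X./../.., (1,1):+0/.O/XX/../.., (2,0):+1/.O/X./X./..*, (2,1):+0/.O/X./.X/.., (3,0):+0/.O/X./../X., (3,1):+0/.O/X./../.X
[.O/X./X./..] O move#2: (0,0):-1/OO/X./X./..*, (1,1):-1/.O/XO/X./.., (2,1):-1/.O/X./XO/.., (3,0):-1/.O/X./X./O., (3,1):-1/.O/X./X./.O
[OO/X./X./..] X move#3: (1,1):+0/OO/XX/X./.., (2,1):+0/OO/X./XX/.., (3,0):+1/OO/X./X./X.*, (3,1):+0/OO/X./X./.X
[OO/X./X./X.] end (terminal -1, O#4); searched .O/X./../.. to 6

X winning at [.O/X./../..]: True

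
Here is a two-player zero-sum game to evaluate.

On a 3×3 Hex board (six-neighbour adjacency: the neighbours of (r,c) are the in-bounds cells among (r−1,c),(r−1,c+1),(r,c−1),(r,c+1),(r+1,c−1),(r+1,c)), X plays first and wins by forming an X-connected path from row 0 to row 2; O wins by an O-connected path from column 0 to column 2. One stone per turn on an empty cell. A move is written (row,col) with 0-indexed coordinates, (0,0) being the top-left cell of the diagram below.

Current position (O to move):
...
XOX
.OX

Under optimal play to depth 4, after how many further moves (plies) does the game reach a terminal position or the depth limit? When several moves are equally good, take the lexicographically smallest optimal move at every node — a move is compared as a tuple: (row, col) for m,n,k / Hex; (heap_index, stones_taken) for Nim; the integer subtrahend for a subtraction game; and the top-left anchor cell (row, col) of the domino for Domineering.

PV length from [.../XOX/.OX]: 4 plies

[.../XOX/.OX] O move#1: (0,0):-1/O../XOX/.OX*, (0,1):-1/.O./XOX/.OX, (0,2):-1/..O/XOX/.OX, (2,0):-1/.../XOX/OOX
[O../XOX/.OX] X move#2: (0,1):+1/OX./XOX/.OX*, (0,2):+1/O.X/XOX/.OX, (2,0):+1/O../XOX/XOX
[OX./XOX/.OX] O move#3: (0,2):-1/OXO/XOX/.OX*, (2,0):-1/OX./XOX/OOX
[OXO/XOX/.OX] X move#4: (2,0):+1/OXO/XOX/XOX*
[OXO/XOX/XOX] end (terminal -1, O#5); searched .../XOX/.OX to 4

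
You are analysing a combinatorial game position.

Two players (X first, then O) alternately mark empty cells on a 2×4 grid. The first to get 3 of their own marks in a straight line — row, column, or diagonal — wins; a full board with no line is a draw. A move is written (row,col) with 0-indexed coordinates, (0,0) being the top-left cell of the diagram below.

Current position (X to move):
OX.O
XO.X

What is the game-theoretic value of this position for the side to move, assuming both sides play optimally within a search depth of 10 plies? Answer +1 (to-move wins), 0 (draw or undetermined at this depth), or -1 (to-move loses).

p1 X@[OX.O/XO.X]: (0,2)[OXXO/XO.X]+0* (1,2)[OX.O/XOXX]+0
p2 O@[OXXO/XO.X]: (1,2)[OXXO/XOOX]+0*
p3 X@[OXXO/XOOX] terminal +0; root [OX.O/XO.X] d10

value(OX.O/XO.X, X) = 0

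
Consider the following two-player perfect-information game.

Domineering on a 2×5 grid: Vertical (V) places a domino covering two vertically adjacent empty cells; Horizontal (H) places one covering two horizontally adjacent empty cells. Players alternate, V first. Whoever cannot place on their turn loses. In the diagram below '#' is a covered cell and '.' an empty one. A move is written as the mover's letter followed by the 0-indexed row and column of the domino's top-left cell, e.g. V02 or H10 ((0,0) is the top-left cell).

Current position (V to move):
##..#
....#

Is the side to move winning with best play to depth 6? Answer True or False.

[##..#/....#] V move#1: V02:+1/###.#/..#.#*, V03:-1/##.##/...##
[###.#/..#.#] H move#2: H10:-1/###.#/###.#*
[###.#/###.#] V move#3: V03:+1/#####/#####*
[#####/#####] end (terminal -1, H#4); searched ##..#/....# to 6

V winning at [##..#/....#]: True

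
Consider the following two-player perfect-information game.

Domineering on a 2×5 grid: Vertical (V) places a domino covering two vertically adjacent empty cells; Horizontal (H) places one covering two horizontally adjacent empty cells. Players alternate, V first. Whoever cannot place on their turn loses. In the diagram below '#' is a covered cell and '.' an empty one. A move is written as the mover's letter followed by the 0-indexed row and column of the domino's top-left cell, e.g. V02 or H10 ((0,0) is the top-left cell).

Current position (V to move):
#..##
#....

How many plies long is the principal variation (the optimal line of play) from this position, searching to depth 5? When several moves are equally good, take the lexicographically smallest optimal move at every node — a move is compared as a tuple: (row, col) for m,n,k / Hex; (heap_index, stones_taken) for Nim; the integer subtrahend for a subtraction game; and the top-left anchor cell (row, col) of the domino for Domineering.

PV length from [#..##/#....]: 3 plies

ply 1, V at #..##/#.... | V01=-1→##.##/##...; V02=+1→#.###/#.#..*
ply 2, H at #.###/#.#.. | H13=-1→#.###/#.###*
ply 3, V at #.###/#.### | V01=+1→#####/#####*
ply 4: #####/##### is terminal -1 (H); from #..##/#.... depth 5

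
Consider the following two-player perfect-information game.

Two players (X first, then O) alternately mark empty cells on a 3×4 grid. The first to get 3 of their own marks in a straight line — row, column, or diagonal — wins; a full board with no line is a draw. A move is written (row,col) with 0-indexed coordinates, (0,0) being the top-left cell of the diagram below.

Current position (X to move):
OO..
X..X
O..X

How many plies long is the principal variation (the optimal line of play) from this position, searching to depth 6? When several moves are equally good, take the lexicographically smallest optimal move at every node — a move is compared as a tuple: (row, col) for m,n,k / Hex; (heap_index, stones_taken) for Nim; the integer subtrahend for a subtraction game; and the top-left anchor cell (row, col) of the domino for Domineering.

PV length from [OO../X..X/O..X]: 5 plies

p1 X@[OO../X..X/O..X]: (0,2)[OOX./X..X/O..X]+1* (0,3)[OO.X/X..X/O..X]+1 (1,1)[OO../XX.X/O..X]-1 (1,2)[OO../X.XX/O..X]-1 (2,1)[OO../X..X/OX.X]-1 (2,2)[OO../X..X/O.XX]-1
p2 O@[OOX./X..X/O..X]: (0,3)[OOXO/X..X/O..X]-1* (1,1)[OOX./XO.X/O..X]-1 (1,2)[OOX./X.OX/O..X]-1 (2,1)[OOX./X..X/OO.X]-1 (2,2)[OOX./X..X/O.OX]-1
p3 X@[OOXO/X..X/O..X]: (1,1)[OOXO/XX.X/O..X]+0 (1,2)[OOXO/X.XX/O..X]+1* (2,1)[OOXO/X..X/OX.X]+0 (2,2)[OOXO/X..X/O.XX]+1
p4 O@[OOXO/X.XX/O..X]: (1,1)[OOXO/XOXX/O..X]-1* (2,1)[OOXO/X.XX/OO.X]-1 (2,2)[OOXO/X.XX/O.OX]-1
p5 X@[OOXO/XOXX/O..X]: (2,1)[OOXO/XOXX/OX.X]-1 (2,2)[OOXO/XOXX/O.XX]+1*
p6 O@[OOXO/XOXX/O.XX] terminal -1; root [OO../X..X/O..X] d6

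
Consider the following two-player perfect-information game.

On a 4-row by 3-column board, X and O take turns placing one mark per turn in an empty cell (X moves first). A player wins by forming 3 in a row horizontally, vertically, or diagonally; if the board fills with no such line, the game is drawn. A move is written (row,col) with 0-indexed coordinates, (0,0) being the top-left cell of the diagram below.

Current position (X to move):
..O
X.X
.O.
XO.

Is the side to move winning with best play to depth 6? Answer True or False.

[..O/X.X/.O./XO.] X move#1: (0,0):-1/X.O/X.X/.O./XO., (0,1):-1/.XO/X.X/.O./XO., (1,1):+1/..O/XXX/.O./XO.*, (2,0):+1/..O/X.X/XO./XO., (2,2):-1/..O/X.X/.OX/XO., (3,2):-1/..O/X.X/.O./XOX
[..O/XXX/.O./XO.] end (terminal -1, O#2); searched ..O/X.X/.O./XO. to 6

X winning at [..O/X.X/.O./XO.]: True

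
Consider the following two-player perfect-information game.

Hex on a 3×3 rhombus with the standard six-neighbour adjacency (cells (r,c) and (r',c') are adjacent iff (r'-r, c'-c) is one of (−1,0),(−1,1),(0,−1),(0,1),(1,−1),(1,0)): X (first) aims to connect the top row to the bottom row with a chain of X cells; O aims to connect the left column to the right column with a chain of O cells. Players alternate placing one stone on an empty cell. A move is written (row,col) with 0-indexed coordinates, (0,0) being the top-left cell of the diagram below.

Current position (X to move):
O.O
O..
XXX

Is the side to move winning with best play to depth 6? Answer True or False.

X winning at [O.O/O../XXX]: False

ply 1, X at O.O/O../XXX | (0,1)=-1→OXO/O../XXX*; (1,1)=-1→O.O/OX./XXX; (1,2)=-1→O.O/O.X/XXX
ply 2, O at OXO/O../XXX | (1,1)=+1→OXO/OO./XXX*; (1,2)=-1→OXO/O.O/XXX
ply 3: OXO/OO./XXX is terminal -1 (X); from O.O/O../XXX depth 6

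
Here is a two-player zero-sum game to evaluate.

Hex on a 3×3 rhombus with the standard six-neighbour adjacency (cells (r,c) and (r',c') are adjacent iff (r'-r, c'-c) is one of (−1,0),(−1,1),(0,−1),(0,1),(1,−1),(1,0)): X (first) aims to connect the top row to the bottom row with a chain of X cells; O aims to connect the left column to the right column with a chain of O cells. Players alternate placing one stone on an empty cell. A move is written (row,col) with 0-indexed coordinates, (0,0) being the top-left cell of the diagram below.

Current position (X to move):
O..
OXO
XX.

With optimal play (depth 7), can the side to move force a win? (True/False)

X winning at [O../OXO/XX.]: True

[O../OXO/XX.] X move#1: (0,1):+1/OX./OXO/XX.*, (0,2):+1/O.X/OXO/XX., (2,2):+1/O../OXO/XXX
[OX./OXO/XX.] end (terminal -1, O#2); searched O../OXO/XX. to 7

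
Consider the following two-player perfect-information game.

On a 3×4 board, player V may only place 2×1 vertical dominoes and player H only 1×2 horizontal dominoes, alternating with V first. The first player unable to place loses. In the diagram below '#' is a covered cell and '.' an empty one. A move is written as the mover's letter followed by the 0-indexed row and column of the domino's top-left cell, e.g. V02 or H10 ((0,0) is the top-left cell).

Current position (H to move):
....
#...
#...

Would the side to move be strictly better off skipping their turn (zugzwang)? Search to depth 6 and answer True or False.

zugzwang(..../#.../#..., H) = False

ply 1, H at ..../#.../#... | H00=-1→##../#.../#...; H01=-1→.##./#.../#...; H02=-1→..##/#.../#...; H11=+1→..../###./#...*; H12=+1→..../#.##/#...; H21=-1→..../#.../###.; H22=-1→..../#.../#.##
ply 2, V at ..../###./#... | V03=-1→...#/####/#...*; V13=-1→..../####/#..#
ply 3, H at ...#/####/#... | H00=+1→##.#/####/#...*; H01=+1→.###/####/#...; H21=+1→...#/####/###.; H22=+1→...#/####/#.##
ply 4: ##.#/####/#... is terminal -1 (V); from ..../#.../#... depth 6
if H skipped the turn, V would face:
~ ply 1, V at ..../#.../#... | V01=-1→.#../##../#...; V02=+1→..#./#.#./#...*; V03=-1→...#/#..#/#...; V11=-1→..../##../##..; V12=+1→..../#.#./#.#.; V13=-1→..../#..#/#..#
~ ply 2, H at ..#./#.#./#... | H00=-1→###./#.#./#...*; H21=-1→..#./#.#./###.; H22=-1→..#./#.#./#.##
~ ply 3, V at ###./#.#./#... | V03=-1→####/#.##/#...; V11=+1→###./###./##..*; V13=-1→###./#.##/#..#
~ ply 4, H at ###./###./##.. | H22=-1→###./###./####*
~ ply 5, V at ###./###./#### | V03=+1→####/####/####*
~ ply 6: ####/####/#### is terminal -1 (H); from ..../#.../#... depth 6
compare (H): move=+1 vs pass=-1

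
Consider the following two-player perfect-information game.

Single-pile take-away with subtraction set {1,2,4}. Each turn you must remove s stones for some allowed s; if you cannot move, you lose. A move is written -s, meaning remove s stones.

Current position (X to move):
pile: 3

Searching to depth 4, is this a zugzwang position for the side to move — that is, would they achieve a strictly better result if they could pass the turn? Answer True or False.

zugzwang(3, X) = True

ply 1, X at 3 | -1=-1→2*; -2=-1→1
ply 2, O at 2 | -1=-1→1; -2=+1→0*
ply 3: 0 is terminal -1 (X); from 3 depth 4
suppose X passes — search the same position with O to move:
pass> ply 1, O at 3 | -1=-1→2*; -2=-1→1
pass> ply 2, X at 2 | -1=-1→1; -2=+1→0*
pass> ply 3: 0 is terminal -1 (O); from 3 depth 4
for X: play -1, pass +1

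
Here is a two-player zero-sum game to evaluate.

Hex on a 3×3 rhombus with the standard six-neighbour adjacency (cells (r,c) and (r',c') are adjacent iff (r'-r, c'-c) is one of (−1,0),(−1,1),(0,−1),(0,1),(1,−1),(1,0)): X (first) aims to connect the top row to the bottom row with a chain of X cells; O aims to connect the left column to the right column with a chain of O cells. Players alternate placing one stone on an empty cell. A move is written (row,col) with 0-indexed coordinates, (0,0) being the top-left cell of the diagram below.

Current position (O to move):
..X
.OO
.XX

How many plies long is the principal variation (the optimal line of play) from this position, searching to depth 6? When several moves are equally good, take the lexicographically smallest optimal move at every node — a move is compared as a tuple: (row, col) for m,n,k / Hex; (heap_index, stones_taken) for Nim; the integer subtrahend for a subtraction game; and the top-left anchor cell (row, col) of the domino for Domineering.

ply 1, O at ..X/.OO/.XX | (0,0)=+1→O.X/.OO/.XX*; (0,1)=+1→.OX/.OO/.XX; (1,0)=+1→..X/OOO/.XX; (2,0)=+1→..X/.OO/OXX
ply 2, X at O.X/.OO/.XX | (0,1)=-1→OXX/.OO/.XX*; (1,0)=-1→O.X/XOO/.XX; (2,0)=-1→O.X/.OO/XXX
ply 3, O at OXX/.OO/.XX | (1,0)=+1→OXX/OOO/.XX*; (2,0)=+1→OXX/.OO/OXX
ply 4: OXX/OOO/.XX is terminal -1 (X); from ..X/.OO/.XX depth 6

PV length from [..X/.OO/.XX]: 3 plies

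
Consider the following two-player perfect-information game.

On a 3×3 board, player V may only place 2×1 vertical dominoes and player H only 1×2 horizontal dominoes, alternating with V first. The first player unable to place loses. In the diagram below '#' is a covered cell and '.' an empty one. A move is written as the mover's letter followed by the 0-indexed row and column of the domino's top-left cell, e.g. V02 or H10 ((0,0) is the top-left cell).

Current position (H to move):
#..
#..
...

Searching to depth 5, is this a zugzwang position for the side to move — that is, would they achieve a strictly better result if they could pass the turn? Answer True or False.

p1 H@[#../#../...]: H01[###/#../...]-1 H11[#../###/...]+1* H20[#../#../##.]-1 H21[#../#../.##]-1
p2 V@[#../###/...] terminal -1; root [#../#../...] d5
if H skipped the turn, V would face:
~ p1 V@[#../#../...]: V01[##./##./...]+1* V02[#.#/#.#/...]+1 V11[#../##./.#.]+1 V12[#../#.#/..#]+1
~ p2 H@[##./##./...]: H20[##./##./##.]-1* H21[##./##./.##]-1
~ p3 V@[##./##./##.]: V02[###/###/##.]+1* V12[##./###/###]+1
~ p4 H@[###/###/##.] terminal -1; root [#../#../...] d5
compare (H): move=+1 vs pass=-1

zugzwang(#../#../..., H) = False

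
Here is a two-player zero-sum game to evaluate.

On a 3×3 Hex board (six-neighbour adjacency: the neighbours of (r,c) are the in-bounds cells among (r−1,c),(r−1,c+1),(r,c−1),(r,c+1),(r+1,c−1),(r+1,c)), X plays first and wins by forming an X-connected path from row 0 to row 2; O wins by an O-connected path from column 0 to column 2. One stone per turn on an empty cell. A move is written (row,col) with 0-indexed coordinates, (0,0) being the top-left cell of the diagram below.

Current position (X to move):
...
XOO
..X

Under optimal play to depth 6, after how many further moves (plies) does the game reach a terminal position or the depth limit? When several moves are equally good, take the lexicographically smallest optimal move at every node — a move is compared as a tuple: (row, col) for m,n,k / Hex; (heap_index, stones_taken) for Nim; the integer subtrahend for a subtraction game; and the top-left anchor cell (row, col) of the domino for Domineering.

[.../XOO/..X] X move#1: (0,0):-1/X../XOO/..X, (0,1):-1/.X./XOO/..X, (0,2):-1/..X/XOO/..X, (2,0):+1/.../XOO/X.X*, (2,1):-1/.../XOO/.XX
[.../XOO/X.X] O move#2: (0,0):-1/O../XOO/X.X*, (0,1):-1/.O./XOO/X.X, (0,2):-1/..O/XOO/X.X, (2,1):-1/.../XOO/XOX
[O../XOO/X.X] X move#3: (0,1):+1/OX./XOO/X.X*, (0,2):-1/O.X/XOO/X.X, (2,1):-1/O../XOO/XXX
[OX./XOO/X.X] end (terminal -1, O#4); searched .../XOO/..X to 6

PV length from [.../XOO/..X]: 3 plies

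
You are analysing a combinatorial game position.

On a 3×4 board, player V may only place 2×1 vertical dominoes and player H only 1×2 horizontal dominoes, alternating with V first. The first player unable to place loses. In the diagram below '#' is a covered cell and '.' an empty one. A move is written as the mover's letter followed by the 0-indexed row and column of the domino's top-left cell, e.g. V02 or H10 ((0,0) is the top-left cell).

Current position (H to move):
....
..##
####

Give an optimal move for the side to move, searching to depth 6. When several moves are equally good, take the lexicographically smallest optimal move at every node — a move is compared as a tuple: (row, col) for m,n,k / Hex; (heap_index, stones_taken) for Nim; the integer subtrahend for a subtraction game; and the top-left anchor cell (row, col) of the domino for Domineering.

H's best at [..../..##/####]: H00

p1 H@[..../..##/####]: H00[##../..##/####]+1* H01[.##./..##/####]-1 H02[..##/..##/####]-1 H10[..../####/####]+1
p2 V@[##../..##/####] terminal -1; root [..../..##/####] d6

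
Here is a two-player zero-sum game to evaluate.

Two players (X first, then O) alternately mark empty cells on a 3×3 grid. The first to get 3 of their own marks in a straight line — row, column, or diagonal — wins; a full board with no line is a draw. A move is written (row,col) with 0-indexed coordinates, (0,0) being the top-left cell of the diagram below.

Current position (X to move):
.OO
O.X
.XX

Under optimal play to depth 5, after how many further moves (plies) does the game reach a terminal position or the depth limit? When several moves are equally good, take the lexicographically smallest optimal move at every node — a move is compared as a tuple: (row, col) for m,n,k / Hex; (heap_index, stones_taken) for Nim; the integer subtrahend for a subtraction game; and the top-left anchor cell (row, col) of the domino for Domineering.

PV length from [.OO/O.X/.XX]: 3 plies

p1 X@[.OO/O.X/.XX]: (0,0)[XOO/O.X/.XX]+1* (1,1)[.OO/OXX/.XX]-1 (2,0)[.OO/O.X/XXX]+1
p2 O@[XOO/O.X/.XX]: (1,1)[XOO/OOX/.XX]-1* (2,0)[XOO/O.X/OXX]-1
p3 X@[XOO/OOX/.XX]: (2,0)[XOO/OOX/XXX]+1*
p4 O@[XOO/OOX/XXX] terminal -1; root [.OO/O.X/.XX] d5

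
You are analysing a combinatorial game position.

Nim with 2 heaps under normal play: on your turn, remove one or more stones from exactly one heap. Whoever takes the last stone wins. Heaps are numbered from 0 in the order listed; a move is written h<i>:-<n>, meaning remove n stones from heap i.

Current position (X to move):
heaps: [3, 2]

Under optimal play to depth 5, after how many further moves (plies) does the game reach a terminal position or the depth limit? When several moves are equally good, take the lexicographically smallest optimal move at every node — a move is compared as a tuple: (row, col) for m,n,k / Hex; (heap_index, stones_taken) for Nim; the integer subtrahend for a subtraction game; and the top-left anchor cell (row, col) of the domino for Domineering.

PV length from [(3,2)]: 5 plies

p1 X@[(3,2)]: h0:-1[(2,2)]+1* h0:-2[(1,2)]-1 h0:-3[(0,2)]-1 h1:-1[(3,1)]-1 h1:-2[(3,0)]-1
p2 O@[(2,2)]: h0:-1[(1,2)]-1* h0:-2[(0,2)]-1 h1:-1[(2,1)]-1 h1:-2[(2,0)]-1
p3 X@[(1,2)]: h0:-1[(0,2)]-1 h1:-1[(1,1)]+1* h1:-2[(1,0)]-1
p4 O@[(1,1)]: h0:-1[(0,1)]-1* h1:-1[(1,0)]-1
p5 X@[(0,1)]: h1:-1[(0,0)]+1*
p6 O@[(0,0)] terminal -1; root [(3,2)] d5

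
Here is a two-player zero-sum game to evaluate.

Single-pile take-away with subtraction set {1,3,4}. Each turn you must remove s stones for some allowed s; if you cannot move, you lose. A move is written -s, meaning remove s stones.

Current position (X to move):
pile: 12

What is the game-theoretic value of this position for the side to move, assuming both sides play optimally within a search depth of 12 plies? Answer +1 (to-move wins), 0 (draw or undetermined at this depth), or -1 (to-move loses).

ply 1, X at 12 | -1=-1→11; -3=+1→9*; -4=-1→8
ply 2, O at 9 | -1=-1→8*; -3=-1→6; -4=-1→5
ply 3, X at 8 | -1=+1→7*; -3=-1→5; -4=-1→4
ply 4, O at 7 | -1=-1→6*; -3=-1→4; -4=-1→3
ply 5, X at 6 | -1=-1→5; -3=-1→3; -4=+1→2*
ply 6, O at 2 | -1=-1→1*
ply 7, X at 1 | -1=+1→0*
ply 8: 0 is terminal -1 (O); from 12 depth 12

value(12, X) = +1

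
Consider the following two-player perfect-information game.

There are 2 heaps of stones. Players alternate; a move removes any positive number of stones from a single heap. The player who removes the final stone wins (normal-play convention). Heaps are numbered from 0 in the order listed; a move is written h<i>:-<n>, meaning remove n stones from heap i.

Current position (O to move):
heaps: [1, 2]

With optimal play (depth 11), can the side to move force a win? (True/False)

O winning at [(1,2)]: True

[(1,2)] O move#1: h0:-1:-1/(0,2), h1:-1:+1/(1,1)*, h1:-2:-1/(1,0)
[(1,1)] X move#2: h0:-1:-1/(0,1)*, h1:-1:-1/(1,0)
[(0,1)] O move#3: h1:-1:+1/(0,0)*
[(0,0)] end (terminal -1, X#4); searched (1,2) to 11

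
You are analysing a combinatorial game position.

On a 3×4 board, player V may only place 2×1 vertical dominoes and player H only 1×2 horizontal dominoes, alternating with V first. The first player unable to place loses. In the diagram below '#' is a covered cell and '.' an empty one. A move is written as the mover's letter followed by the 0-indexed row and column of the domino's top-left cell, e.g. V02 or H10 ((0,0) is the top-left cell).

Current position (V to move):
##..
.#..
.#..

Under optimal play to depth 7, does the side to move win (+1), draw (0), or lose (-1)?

value(##../.#../.#.., V) = +1

[##../.#../.#..] V move#1: V02:+1/###./.##./.#..*, V03:+1/##.#/.#.#/.#.., V10:-1/##../##../##.., V12:+1/##../.##./.##., V13:+1/##../.#.#/.#.#
[###./.##./.#..] H move#2: H22:-1/###./.##./.###*
[###./.##./.###] V move#3: V03:+1/####/.###/.###*, V10:+1/###./###./####
[####/.###/.###] end (terminal -1, H#4); searched ##../.#../.#.. to 7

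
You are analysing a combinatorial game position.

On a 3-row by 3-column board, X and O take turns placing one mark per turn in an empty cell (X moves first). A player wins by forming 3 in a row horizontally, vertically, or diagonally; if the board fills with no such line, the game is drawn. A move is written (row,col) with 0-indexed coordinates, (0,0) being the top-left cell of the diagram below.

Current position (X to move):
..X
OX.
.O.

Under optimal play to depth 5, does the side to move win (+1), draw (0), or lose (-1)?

p1 X@[..X/OX./.O.]: (0,0)[X.X/OX./.O.]+1* (0,1)[.XX/OX./.O.]+1 (1,2)[..X/OXX/.O.]+1 (2,0)[..X/OX./XO.]+1 (2,2)[..X/OX./.OX]+1
p2 O@[X.X/OX./.O.]: (0,1)[XOX/OX./.O.]-1* (1,2)[X.X/OXO/.O.]-1 (2,0)[X.X/OX./OO.]-1 (2,2)[X.X/OX./.OO]-1
p3 X@[XOX/OX./.O.]: (1,2)[XOX/OXX/.O.]+1* (2,0)[XOX/OX./XO.]+1 (2,2)[XOX/OX./.OX]+1
p4 O@[XOX/OXX/.O.]: (2,0)[XOX/OXX/OO.]-1* (2,2)[XOX/OXX/.OO]-1
p5 X@[XOX/OXX/OO.]: (2,2)[XOX/OXX/OOX]+1*
p6 O@[XOX/OXX/OOX] terminal -1; root [..X/OX./.O.] d5

value(..X/OX./.O., X) = +1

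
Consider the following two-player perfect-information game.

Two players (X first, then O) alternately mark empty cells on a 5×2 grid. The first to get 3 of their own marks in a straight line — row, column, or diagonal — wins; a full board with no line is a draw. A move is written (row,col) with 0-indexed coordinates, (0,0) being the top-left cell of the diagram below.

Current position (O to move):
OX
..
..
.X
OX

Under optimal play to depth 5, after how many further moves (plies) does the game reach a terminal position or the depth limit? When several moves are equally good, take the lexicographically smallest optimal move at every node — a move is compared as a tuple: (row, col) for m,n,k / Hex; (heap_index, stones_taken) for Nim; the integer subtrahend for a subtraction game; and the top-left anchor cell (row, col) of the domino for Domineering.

PV length from [OX/../../.X/OX]: 5 plies

[OX/../../.X/OX] O move#1: (1,0):-1/OX/O./../.X/OX, (1,1):-1/OX/.O/../.X/OX, (2,0):-1/OX/../O./.X/OX, (2,1):+0/OX/../.O/.X/OX*, (3,0):-1/OX/../../OX/OX
[OX/../.O/.X/OX] X move#2: (1,0):+0/OX/X./.O/.X/OX*, (1,1):-1/OX/.X/.O/.X/OX, (2,0):+0/OX/../XO/.X/OX, (3,0):+0/OX/../.O/XX/OX
[OX/X./.O/.X/OX] O move#3: (1,1):+0/OX/XO/.O/.X/OX*, (2,0):+0/OX/X./OO/.X/OX, (3,0):+0/OX/X./.O/OX/OX
[OX/XO/.O/.X/OX] X move#4: (2,0):+0/OX/XO/XO/.X/OX*, (3,0):+0/OX/XO/.O/XX/OX
[OX/XO/XO/.X/OX] O move#5: (3,0):+0/OX/XO/XO/OX/OX*
[OX/XO/XO/OX/OX] end (terminal +0, X#6); searched OX/../../.X/OX to 5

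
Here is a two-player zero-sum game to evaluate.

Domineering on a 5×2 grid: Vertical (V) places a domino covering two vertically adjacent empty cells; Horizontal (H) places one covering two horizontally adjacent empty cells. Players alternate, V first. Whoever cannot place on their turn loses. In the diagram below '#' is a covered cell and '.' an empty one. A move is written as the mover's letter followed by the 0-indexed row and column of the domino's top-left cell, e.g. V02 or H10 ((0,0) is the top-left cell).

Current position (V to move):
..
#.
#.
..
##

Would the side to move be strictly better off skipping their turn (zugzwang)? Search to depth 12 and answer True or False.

p1 V@[../#./#./../##]: V01[.#/##/#./../##]-1* V11[../##/##/../##]-1 V21[../#./##/.#/##]-1
p2 H@[.#/##/#./../##]: H30[.#/##/#./##/##]+1*
p3 V@[.#/##/#./##/##] terminal -1; root [../#./#./../##] d12
suppose V passes — search the same position with H to move:
pass> p1 H@[../#./#./../##]: H00[##/#./#./../##]-1* H30[../#./#./##/##]-1
pass> p2 V@[##/#./#./../##]: V11[##/##/##/../##]-1 V21[##/#./##/.#/##]+1*
pass> p3 H@[##/#./##/.#/##] terminal -1; root [../#./#./../##] d12
for V: play -1, pass +1

zugzwang(../#./#./../##, V) = True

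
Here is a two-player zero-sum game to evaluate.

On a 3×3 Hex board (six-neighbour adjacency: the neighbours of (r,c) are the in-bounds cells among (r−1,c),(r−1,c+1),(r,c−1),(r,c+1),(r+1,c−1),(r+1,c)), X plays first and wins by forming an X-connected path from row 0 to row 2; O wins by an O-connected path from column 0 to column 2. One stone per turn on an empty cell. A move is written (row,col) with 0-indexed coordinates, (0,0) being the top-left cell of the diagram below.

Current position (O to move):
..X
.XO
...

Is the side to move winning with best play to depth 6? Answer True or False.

O winning at [..X/.XO/...]: False

ply 1, O at ..X/.XO/... | (0,0)=-1→O.X/.XO/...*; (0,1)=-1→.OX/.XO/...; (1,0)=-1→..X/OXO/...; (2,0)=-1→..X/.XO/O..; (2,1)=-1→..X/.XO/.O.; (2,2)=-1→..X/.XO/..O
ply 2, X at O.X/.XO/... | (0,1)=+1→OXX/.XO/...*; (1,0)=+1→O.X/XXO/...; (2,0)=+1→O.X/.XO/X..; (2,1)=+1→O.X/.XO/.X.; (2,2)=+1→O.X/.XO/..X
ply 3, O at OXX/.XO/... | (1,0)=-1→OXX/OXO/...*; (2,0)=-1→OXX/.XO/O..; (2,1)=-1→OXX/.XO/.O.; (2,2)=-1→OXX/.XO/..O
ply 4, X at OXX/OXO/... | (2,0)=+1→OXX/OXO/X..*; (2,1)=+1→OXX/OXO/.X.; (2,2)=+1→OXX/OXO/..X
ply 5: OXX/OXO/X.. is terminal -1 (O); from ..X/.XO/... depth 6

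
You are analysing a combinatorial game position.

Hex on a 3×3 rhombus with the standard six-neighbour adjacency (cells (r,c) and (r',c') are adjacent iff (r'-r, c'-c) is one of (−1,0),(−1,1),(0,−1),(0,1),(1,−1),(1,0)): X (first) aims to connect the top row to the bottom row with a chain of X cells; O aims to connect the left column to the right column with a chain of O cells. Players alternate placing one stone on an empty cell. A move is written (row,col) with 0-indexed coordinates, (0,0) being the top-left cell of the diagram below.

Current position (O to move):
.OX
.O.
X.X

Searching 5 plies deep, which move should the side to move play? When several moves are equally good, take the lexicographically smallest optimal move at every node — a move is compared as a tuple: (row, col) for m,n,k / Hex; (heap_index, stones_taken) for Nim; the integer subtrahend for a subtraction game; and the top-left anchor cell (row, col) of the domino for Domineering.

O's best at [.OX/.O./X.X]: (1,2)

p1 O@[.OX/.O./X.X]: (0,0)[OOX/.O./X.X]-1 (1,0)[.OX/OO./X.X]-1 (1,2)[.OX/.OO/X.X]+1* (2,1)[.OX/.O./XOX]-1
p2 X@[.OX/.OO/X.X]: (0,0)[XOX/.OO/X.X]-1* (1,0)[.OX/XOO/X.X]-1 (2,1)[.OX/.OO/XXX]-1
p3 O@[XOX/.OO/X.X]: (1,0)[XOX/OOO/X.X]+1* (2,1)[XOX/.OO/XOX]-1
p4 X@[XOX/OOO/X.X] terminal -1; root [.OX/.O./X.X] d5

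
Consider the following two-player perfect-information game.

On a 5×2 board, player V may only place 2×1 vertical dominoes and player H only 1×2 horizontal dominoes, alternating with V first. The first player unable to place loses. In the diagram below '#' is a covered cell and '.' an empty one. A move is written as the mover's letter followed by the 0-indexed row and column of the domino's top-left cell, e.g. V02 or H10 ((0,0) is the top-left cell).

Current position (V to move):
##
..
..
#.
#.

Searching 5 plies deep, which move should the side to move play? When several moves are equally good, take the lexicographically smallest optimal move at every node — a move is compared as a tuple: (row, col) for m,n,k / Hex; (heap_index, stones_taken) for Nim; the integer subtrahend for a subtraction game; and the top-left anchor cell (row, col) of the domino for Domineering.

p1 V@[##/../../#./#.]: V10[##/#./#./#./#.]+1* V11[##/.#/.#/#./#.]+1 V21[##/../.#/##/#.]-1 V31[##/../../##/##]-1
p2 H@[##/#./#./#./#.] terminal -1; root [##/../../#./#.] d5

V's best at [##/../../#./#.]: V10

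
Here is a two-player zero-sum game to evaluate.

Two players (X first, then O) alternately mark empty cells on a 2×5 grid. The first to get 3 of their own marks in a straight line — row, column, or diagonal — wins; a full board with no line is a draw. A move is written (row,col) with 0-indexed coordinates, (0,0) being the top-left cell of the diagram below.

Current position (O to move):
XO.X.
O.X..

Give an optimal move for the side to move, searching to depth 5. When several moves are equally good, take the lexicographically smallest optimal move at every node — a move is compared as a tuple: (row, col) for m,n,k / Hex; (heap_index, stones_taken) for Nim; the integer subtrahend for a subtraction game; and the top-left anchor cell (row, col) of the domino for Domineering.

ply 1, O at XO.X./O.X.. | (0,2)=-1→XOOX./O.X..; (0,4)=-1→XO.XO/O.X..; (1,1)=+0→XO.X./OOX..*; (1,3)=+0→XO.X./O.XO.; (1,4)=+0→XO.X./O.X.O
ply 2, X at XO.X./OOX.. | (0,2)=+0→XOXX./OOX..*; (0,4)=+0→XO.XX/OOX..; (1,3)=+0→XO.X./OOXX.; (1,4)=+0→XO.X./OOX.X
ply 3, O at XOXX./OOX.. | (0,4)=+0→XOXXO/OOX..*; (1,3)=-1→XOXX./OOXO.; (1,4)=-1→XOXX./OOX.O
ply 4, X at XOXXO/OOX.. | (1,3)=+0→XOXXO/OOXX.*; (1,4)=+0→XOXXO/OOX.X
ply 5, O at XOXXO/OOXX. | (1,4)=+0→XOXXO/OOXXO*
ply 6: XOXXO/OOXXO is terminal +0 (X); from XO.X./O.X.. depth 5

O's best at [XO.X./O.X..]: (1,1)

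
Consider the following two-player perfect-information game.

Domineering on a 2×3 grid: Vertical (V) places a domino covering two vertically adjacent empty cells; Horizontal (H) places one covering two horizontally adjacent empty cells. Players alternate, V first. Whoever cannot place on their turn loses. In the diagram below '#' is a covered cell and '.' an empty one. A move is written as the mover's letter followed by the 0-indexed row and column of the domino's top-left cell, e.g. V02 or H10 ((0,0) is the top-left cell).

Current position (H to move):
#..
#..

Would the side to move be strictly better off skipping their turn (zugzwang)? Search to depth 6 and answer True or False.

zugzwang(#../#.., H) = False

ply 1, H at #../#.. | H01=+1→###/#..*; H11=+1→#../###
ply 2: ###/#.. is terminal -1 (V); from #../#.. depth 6
pass branch (V moves first from the same position):
  | ply 1, V at #../#.. | V01=+1→##./##.*; V02=+1→#.#/#.#
  | ply 2: ##./##. is terminal -1 (H); from #../#.. depth 6
H moving scores +1; H passing scores -1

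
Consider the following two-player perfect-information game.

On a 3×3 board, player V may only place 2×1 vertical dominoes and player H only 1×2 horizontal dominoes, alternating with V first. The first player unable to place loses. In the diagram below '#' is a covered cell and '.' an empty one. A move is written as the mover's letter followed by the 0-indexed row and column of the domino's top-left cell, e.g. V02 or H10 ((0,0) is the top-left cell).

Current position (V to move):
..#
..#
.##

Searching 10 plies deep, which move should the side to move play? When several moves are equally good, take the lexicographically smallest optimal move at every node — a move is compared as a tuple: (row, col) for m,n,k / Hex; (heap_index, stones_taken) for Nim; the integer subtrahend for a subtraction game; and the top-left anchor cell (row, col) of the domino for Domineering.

V's best at [..#/..#/.##]: V00

ply 1, V at ..#/..#/.## | V00=+1→#.#/#.#/.##*; V01=+1→.##/.##/.##; V10=-1→..#/#.#/###
ply 2: #.#/#.#/.## is terminal -1 (H); from ..#/..#/.## depth 10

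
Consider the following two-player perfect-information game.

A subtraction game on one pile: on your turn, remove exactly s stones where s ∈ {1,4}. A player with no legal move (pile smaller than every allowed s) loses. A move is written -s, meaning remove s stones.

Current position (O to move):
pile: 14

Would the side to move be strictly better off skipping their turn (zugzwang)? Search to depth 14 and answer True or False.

zugzwang(14, O) = False

p1 O@[14]: -1[13]-1 -4[10]+1*
p2 X@[10]: -1[9]-1* -4[6]-1
p3 O@[9]: -1[8]-1 -4[5]+1*
p4 X@[5]: -1[4]-1* -4[1]-1
p5 O@[4]: -1[3]-1 -4[0]+1*
p6 X@[0] terminal -1; root [14] d14
suppose O passes — search the same position with X to move:
pass> p1 X@[14]: -1[13]-1 -4[10]+1*
pass> p2 O@[10]: -1[9]-1* -4[6]-1
pass> p3 X@[9]: -1[8]-1 -4[5]+1*
pass> p4 O@[5]: -1[4]-1* -4[1]-1
pass> p5 X@[4]: -1[3]-1 -4[0]+1*
pass> p6 O@[0] terminal -1; root [14] d14
for O: play +1, pass -1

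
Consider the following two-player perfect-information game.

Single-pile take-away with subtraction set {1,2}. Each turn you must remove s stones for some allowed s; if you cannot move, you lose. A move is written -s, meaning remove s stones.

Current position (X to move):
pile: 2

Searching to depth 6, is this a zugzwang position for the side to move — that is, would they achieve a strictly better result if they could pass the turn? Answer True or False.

zugzwang(2, X) = False

ply 1, X at 2 | -1=-1→1; -2=+1→0*
ply 2: 0 is terminal -1 (O); from 2 depth 6
suppose X passes — search the same position with O to move:
pass> ply 1, O at 2 | -1=-1→1; -2=+1→0*
pass> ply 2: 0 is terminal -1 (X); from 2 depth 6
for X: play +1, pass -1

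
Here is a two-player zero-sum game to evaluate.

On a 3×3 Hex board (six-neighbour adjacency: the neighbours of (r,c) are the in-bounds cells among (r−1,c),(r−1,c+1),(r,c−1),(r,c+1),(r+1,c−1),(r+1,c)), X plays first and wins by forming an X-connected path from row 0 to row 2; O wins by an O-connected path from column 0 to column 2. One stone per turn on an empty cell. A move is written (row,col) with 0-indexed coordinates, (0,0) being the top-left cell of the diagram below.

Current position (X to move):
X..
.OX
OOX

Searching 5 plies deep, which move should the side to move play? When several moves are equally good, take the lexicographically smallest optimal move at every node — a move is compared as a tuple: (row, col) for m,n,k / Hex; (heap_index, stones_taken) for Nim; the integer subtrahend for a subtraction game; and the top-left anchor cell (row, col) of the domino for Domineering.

X's best at [X../.OX/OOX]: (0,2)

p1 X@[X../.OX/OOX]: (0,1)[XX./.OX/OOX]-1 (0,2)[X.X/.OX/OOX]+1* (1,0)[X../XOX/OOX]-1
p2 O@[X.X/.OX/OOX] terminal -1; root [X../.OX/OOX] d5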